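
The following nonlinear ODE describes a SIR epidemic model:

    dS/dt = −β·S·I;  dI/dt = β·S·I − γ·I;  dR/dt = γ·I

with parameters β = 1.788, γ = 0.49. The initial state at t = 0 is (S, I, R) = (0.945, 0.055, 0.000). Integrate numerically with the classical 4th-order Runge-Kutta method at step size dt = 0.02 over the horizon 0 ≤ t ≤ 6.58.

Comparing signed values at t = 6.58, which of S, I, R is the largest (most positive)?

t=0.000: state=(0.945, 0.055, 0.000)
step 1 (dt=0.02): k1=(-0.093, 0.066, 0.027), k2=(-0.094, 0.067, 0.027), k3=(-0.094, 0.067, 0.027), k4=(-0.095, 0.067, 0.028); state += dt/6·(k1+2k2+2k3+k4)
t=0.020: state=(0.943, 0.056, 0.001)
t=0.040: state=(0.941, 0.058, 0.001)
t=0.060: state=(0.939, 0.059, 0.002)
continuing one RK4 step at a time; state shown every 25 steps (Δt=0.5):
t=0.500: state=(0.884, 0.098, 0.018)
t=1.000: state=(0.788, 0.162, 0.050)
t=1.500: state=(0.658, 0.243, 0.099)
t=2.000: state=(0.511, 0.320, 0.168)
t=2.500: state=(0.374, 0.372, 0.254)
t=3.000: state=(0.266, 0.387, 0.347)
t=3.500: state=(0.189, 0.370, 0.441)
t=4.000: state=(0.138, 0.335, 0.527)
t=4.500: state=(0.104, 0.292, 0.604)
t=5.000: state=(0.082, 0.248, 0.670)
t=5.500: state=(0.067, 0.207, 0.726)
t=6.000: state=(0.056, 0.171, 0.772)
t=6.500: state=(0.049, 0.141, 0.810)
t=6.580: state=(0.048, 0.136, 0.816)
compare at T: S=0.048, I=0.136, R=0.816

largest component: R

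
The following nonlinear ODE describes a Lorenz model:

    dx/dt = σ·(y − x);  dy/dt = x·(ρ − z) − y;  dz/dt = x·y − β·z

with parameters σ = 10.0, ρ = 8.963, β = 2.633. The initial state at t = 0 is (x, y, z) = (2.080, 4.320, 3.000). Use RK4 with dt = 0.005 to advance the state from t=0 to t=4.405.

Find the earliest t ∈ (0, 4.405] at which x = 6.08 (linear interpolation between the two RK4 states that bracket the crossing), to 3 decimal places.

t = 0.239

t=0.000: state=(2.080, 4.320, 3.000)
step 1 (dt=0.005): k1=(22.400, 8.083, 1.087), k2=(22.042, 8.391, 1.365), k3=(22.059, 8.383, 1.360), k4=(21.716, 8.684, 1.637); state += dt/6·(k1+2k2+2k3+k4)
t=0.005: state=(2.190, 4.362, 3.007)
t=0.010: state=(2.297, 4.407, 3.016)
t=0.015: state=(2.401, 4.454, 3.029)
continuing one RK4 step at a time; state shown every 40 steps (Δt=0.2):
t=0.200: state=(5.517, 7.034, 5.488)
t=0.235: state=(6.024, 7.391, 6.401)
next step: t=0.240: state=(6.092, 7.430, 6.541) — x has crossed 6.08
linear interpolation between t=0.235 (6.02399) and t=0.240 (6.09164) → t≈0.239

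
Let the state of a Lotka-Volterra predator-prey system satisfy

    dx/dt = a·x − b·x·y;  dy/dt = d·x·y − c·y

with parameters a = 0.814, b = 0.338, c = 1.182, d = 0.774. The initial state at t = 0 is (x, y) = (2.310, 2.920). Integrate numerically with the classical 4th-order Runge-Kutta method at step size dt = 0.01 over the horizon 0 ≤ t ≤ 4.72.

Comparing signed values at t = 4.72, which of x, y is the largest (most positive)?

t=0.000: state=(2.310, 2.920)
step 1 (dt=0.01): k1=(-0.400, 1.769), k2=(-0.406, 1.770), k3=(-0.406, 1.770), k4=(-0.413, 1.771); state += dt/6·(k1+2k2+2k3+k4)
t=0.010: state=(2.306, 2.938)
t=0.020: state=(2.302, 2.955)
t=0.030: state=(2.297, 2.973)
continuing one RK4 step at a time; state shown every 20 steps (Δt=0.2):
t=0.200: state=(2.205, 3.272)
t=0.400: state=(2.057, 3.594)
t=0.600: state=(1.881, 3.849)
t=0.800: state=(1.696, 4.008)
t=1.000: state=(1.519, 4.058)
t=1.200: state=(1.361, 4.002)
t=1.400: state=(1.227, 3.859)
t=1.600: state=(1.120, 3.652)
t=1.800: state=(1.038, 3.406)
t=2.000: state=(0.979, 3.143)
t=2.200: state=(0.940, 2.878)
t=2.400: state=(0.919, 2.623)
t=2.600: state=(0.913, 2.385)
t=2.800: state=(0.921, 2.170)
t=3.000: state=(0.942, 1.978)
t=3.200: state=(0.975, 1.811)
t=3.400: state=(1.021, 1.669)
t=3.600: state=(1.077, 1.550)
t=3.800: state=(1.146, 1.453)
t=4.000: state=(1.225, 1.378)
t=4.200: state=(1.316, 1.324)
t=4.400: state=(1.418, 1.292)
t=4.600: state=(1.530, 1.281)
t=4.720: state=(1.602, 1.285)
compare at T: x=1.602, y=1.285

largest component: x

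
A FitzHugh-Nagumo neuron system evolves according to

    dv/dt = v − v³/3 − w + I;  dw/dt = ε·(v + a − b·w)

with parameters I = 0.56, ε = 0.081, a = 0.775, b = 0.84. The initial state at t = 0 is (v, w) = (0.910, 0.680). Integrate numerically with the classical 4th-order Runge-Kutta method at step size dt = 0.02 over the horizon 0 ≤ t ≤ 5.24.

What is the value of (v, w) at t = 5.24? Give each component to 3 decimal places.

t=0.000: state=(0.910, 0.680)
step 1 (dt=0.02): k1=(0.539, 0.090), k2=(0.539, 0.091), k3=(0.539, 0.091), k4=(0.539, 0.091); state += dt/6·(k1+2k2+2k3+k4)
t=0.020: state=(0.921, 0.682)
t=0.040: state=(0.932, 0.684)
t=0.060: state=(0.942, 0.685)
continuing one RK4 step at a time; state shown every 10 steps (Δt=0.2):
t=0.200: state=(1.017, 0.699)
t=0.400: state=(1.119, 0.719)
t=0.600: state=(1.213, 0.741)
t=0.800: state=(1.294, 0.763)
t=1.000: state=(1.360, 0.787)
t=1.200: state=(1.412, 0.811)
t=1.400: state=(1.450, 0.835)
t=1.600: state=(1.476, 0.860)
t=1.800: state=(1.492, 0.885)
t=2.000: state=(1.500, 0.909)
t=2.200: state=(1.503, 0.934)
t=2.400: state=(1.500, 0.958)
t=2.600: state=(1.494, 0.981)
t=2.800: state=(1.485, 1.005)
t=3.000: state=(1.474, 1.027)
t=3.200: state=(1.461, 1.050)
t=3.400: state=(1.447, 1.071)
t=3.600: state=(1.431, 1.092)
t=3.800: state=(1.415, 1.113)
t=4.000: state=(1.398, 1.133)
t=4.200: state=(1.381, 1.153)
t=4.400: state=(1.363, 1.171)
t=4.600: state=(1.344, 1.190)
t=4.800: state=(1.325, 1.208)
t=5.000: state=(1.305, 1.225)
t=5.200: state=(1.284, 1.242)
t=5.240: state=(1.280, 1.245)

(v, w) = (1.280, 1.245)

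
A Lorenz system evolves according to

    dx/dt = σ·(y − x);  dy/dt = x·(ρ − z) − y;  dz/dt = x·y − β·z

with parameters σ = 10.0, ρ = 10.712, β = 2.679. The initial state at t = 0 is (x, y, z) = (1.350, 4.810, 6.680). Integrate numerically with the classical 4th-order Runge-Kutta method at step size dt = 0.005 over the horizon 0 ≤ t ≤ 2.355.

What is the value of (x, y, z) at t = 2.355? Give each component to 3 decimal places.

t=0.000: state=(1.350, 4.810, 6.680)
step 1 (dt=0.005): k1=(34.600, 0.633, -11.402), k2=(33.751, 1.021, -10.908), k3=(33.782, 1.010, -10.920), k4=(32.961, 1.392, -10.436); state += dt/6·(k1+2k2+2k3+k4)
t=0.005: state=(1.519, 4.815, 6.625)
t=0.010: state=(1.680, 4.824, 6.576)
t=0.015: state=(1.833, 4.836, 6.530)
continuing one RK4 step at a time; state shown every 20 steps (Δt=0.1):
t=0.100: state=(3.728, 5.469, 6.335)
t=0.200: state=(5.265, 6.660, 7.293)
t=0.300: state=(6.468, 7.394, 9.293)
t=0.400: state=(6.932, 6.869, 11.419)
t=0.500: state=(6.363, 5.379, 12.348)
t=0.600: state=(5.222, 4.057, 11.809)
t=0.700: state=(4.225, 3.447, 10.545)
t=0.800: state=(3.702, 3.430, 9.232)
t=0.900: state=(3.652, 3.807, 8.212)
t=1.000: state=(3.980, 4.465, 7.659)
t=1.100: state=(4.587, 5.294, 7.699)
t=1.200: state=(5.331, 6.069, 8.388)
t=1.300: state=(5.962, 6.431, 9.563)
t=1.400: state=(6.181, 6.128, 10.712)
t=1.500: state=(5.873, 5.350, 11.249)
t=1.600: state=(5.250, 4.589, 11.014)
t=1.700: state=(4.656, 4.166, 10.301)
t=1.800: state=(4.312, 4.120, 9.486)
t=1.900: state=(4.269, 4.367, 8.839)
t=2.000: state=(4.487, 4.811, 8.519)
t=2.100: state=(4.881, 5.325, 8.605)
t=2.200: state=(5.324, 5.738, 9.077)
t=2.300: state=(5.651, 5.866, 9.765)
t=2.355: state=(5.727, 5.784, 10.127)

(x, y, z) = (5.727, 5.784, 10.127)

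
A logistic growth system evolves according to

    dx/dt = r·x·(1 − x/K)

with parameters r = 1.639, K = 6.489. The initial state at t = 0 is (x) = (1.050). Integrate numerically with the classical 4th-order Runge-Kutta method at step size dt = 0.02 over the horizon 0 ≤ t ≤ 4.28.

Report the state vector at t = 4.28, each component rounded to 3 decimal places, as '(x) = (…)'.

(x) = (6.459)

t=0.000: state=(1.050)
step 1 (dt=0.02): k1=(1.442), k2=(1.458), k3=(1.459), k4=(1.475); state += dt/6·(k1+2k2+2k3+k4)
t=0.020: state=(1.079)
t=0.040: state=(1.109)
t=0.060: state=(1.139)
continuing one RK4 step at a time; state shown every 10 steps (Δt=0.2):
t=0.200: state=(1.371)
t=0.400: state=(1.759)
t=0.600: state=(2.209)
t=0.800: state=(2.708)
t=1.000: state=(3.235)
t=1.200: state=(3.762)
t=1.400: state=(4.263)
t=1.600: state=(4.715)
t=1.800: state=(5.105)
t=2.000: state=(5.429)
t=2.200: state=(5.689)
t=2.400: state=(5.892)
t=2.600: state=(6.047)
t=2.800: state=(6.165)
t=3.000: state=(6.252)
t=3.200: state=(6.316)
t=3.400: state=(6.364)
t=3.600: state=(6.398)
t=3.800: state=(6.423)
t=4.000: state=(6.442)
t=4.200: state=(6.455)
t=4.280: state=(6.459)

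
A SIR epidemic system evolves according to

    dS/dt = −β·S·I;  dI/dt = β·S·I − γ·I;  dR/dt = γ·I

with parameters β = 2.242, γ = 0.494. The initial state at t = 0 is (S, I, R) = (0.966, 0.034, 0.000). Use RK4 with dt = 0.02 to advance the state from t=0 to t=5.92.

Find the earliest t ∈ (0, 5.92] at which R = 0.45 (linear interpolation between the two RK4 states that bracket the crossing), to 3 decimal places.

t=0.000: state=(0.966, 0.034, 0.000)
step 1 (dt=0.02): k1=(-0.074, 0.057, 0.017), k2=(-0.075, 0.058, 0.017), k3=(-0.075, 0.058, 0.017), k4=(-0.076, 0.059, 0.017); state += dt/6·(k1+2k2+2k3+k4)
t=0.020: state=(0.965, 0.035, 0.000)
t=0.040: state=(0.963, 0.036, 0.001)
t=0.060: state=(0.961, 0.038, 0.001)
continuing one RK4 step at a time; state shown every 10 steps (Δt=0.2):
t=0.200: state=(0.949, 0.047, 0.004)
t=0.400: state=(0.925, 0.065, 0.010)
t=0.600: state=(0.894, 0.089, 0.017)
t=0.800: state=(0.853, 0.119, 0.027)
t=1.000: state=(0.802, 0.157, 0.041)
t=1.200: state=(0.741, 0.201, 0.058)
t=1.400: state=(0.670, 0.250, 0.081)
t=1.600: state=(0.592, 0.300, 0.108)
t=1.800: state=(0.512, 0.348, 0.140)
t=2.000: state=(0.434, 0.390, 0.176)
t=2.200: state=(0.361, 0.422, 0.217)
t=2.400: state=(0.298, 0.443, 0.259)
t=2.600: state=(0.243, 0.453, 0.304)
t=2.800: state=(0.199, 0.453, 0.349)
t=3.000: state=(0.162, 0.445, 0.393)
t=3.200: state=(0.133, 0.430, 0.436)
t=3.260: state=(0.126, 0.425, 0.449)
next step: t=3.280: state=(0.124, 0.423, 0.453) — R has crossed 0.45
linear interpolation between t=3.260 (0.44894) and t=3.280 (0.45313) → t≈3.265

t = 3.265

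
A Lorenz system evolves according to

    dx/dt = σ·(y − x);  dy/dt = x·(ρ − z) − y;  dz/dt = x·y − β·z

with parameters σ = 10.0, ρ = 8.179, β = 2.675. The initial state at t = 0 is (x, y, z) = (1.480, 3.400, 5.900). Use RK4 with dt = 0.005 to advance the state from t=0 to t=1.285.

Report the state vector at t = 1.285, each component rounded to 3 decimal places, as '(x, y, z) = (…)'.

t=0.000: state=(1.480, 3.400, 5.900)
step 1 (dt=0.005): k1=(19.200, -0.027, -10.751), k2=(18.719, 0.123, -10.516), k3=(18.735, 0.119, -10.521), k4=(18.269, 0.269, -10.290); state += dt/6·(k1+2k2+2k3+k4)
t=0.005: state=(1.574, 3.401, 5.847)
t=0.010: state=(1.663, 3.403, 5.797)
t=0.015: state=(1.748, 3.406, 5.749)
continuing one RK4 step at a time; state shown every 10 steps (Δt=0.05):
t=0.050: state=(2.246, 3.468, 5.466)
t=0.100: state=(2.762, 3.651, 5.202)
t=0.150: state=(3.166, 3.915, 5.077)
t=0.200: state=(3.527, 4.232, 5.081)
t=0.250: state=(3.877, 4.575, 5.210)
t=0.300: state=(4.225, 4.916, 5.460)
t=0.350: state=(4.564, 5.221, 5.822)
t=0.400: state=(4.876, 5.458, 6.276)
t=0.450: state=(5.137, 5.594, 6.790)
t=0.500: state=(5.324, 5.607, 7.316)
t=0.550: state=(5.415, 5.494, 7.800)
t=0.600: state=(5.402, 5.272, 8.190)
t=0.650: state=(5.290, 4.975, 8.448)
t=0.700: state=(5.096, 4.647, 8.560)
t=0.750: state=(4.851, 4.329, 8.532)
t=0.800: state=(4.584, 4.051, 8.387)
t=0.850: state=(4.326, 3.832, 8.157)
t=0.900: state=(4.097, 3.678, 7.873)
t=0.950: state=(3.911, 3.588, 7.566)
t=1.000: state=(3.775, 3.557, 7.260)
t=1.050: state=(3.692, 3.577, 6.973)
t=1.100: state=(3.659, 3.642, 6.719)
t=1.150: state=(3.673, 3.745, 6.511)
t=1.200: state=(3.729, 3.878, 6.355)
t=1.250: state=(3.820, 4.034, 6.258)
t=1.285: state=(3.902, 4.153, 6.227)

(x, y, z) = (3.902, 4.153, 6.227)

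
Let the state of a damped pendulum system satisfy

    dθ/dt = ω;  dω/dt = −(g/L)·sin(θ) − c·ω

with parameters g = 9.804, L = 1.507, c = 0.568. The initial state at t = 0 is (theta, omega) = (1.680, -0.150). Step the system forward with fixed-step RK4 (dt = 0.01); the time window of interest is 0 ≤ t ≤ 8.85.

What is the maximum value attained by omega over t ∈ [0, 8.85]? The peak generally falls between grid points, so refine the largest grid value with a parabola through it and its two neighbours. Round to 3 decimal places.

t=0.000: state=(1.680, -0.150)
step 1 (dt=0.01): k1=(-0.150, -6.382), k2=(-0.182, -6.364), k3=(-0.182, -6.364), k4=(-0.214, -6.347); state += dt/6·(k1+2k2+2k3+k4)
t=0.010: state=(1.678, -0.214)
t=0.020: state=(1.676, -0.277)
t=0.030: state=(1.673, -0.340)
continuing one RK4 step at a time; state shown every 50 steps (Δt=0.5):
t=0.500: state=(0.884, -2.811)
t=1.000: state=(-0.591, -2.343)
t=1.500: state=(-1.050, 0.523)
t=2.000: state=(-0.269, 2.194)
t=2.500: state=(0.624, 0.965)
t=3.000: state=(0.571, -1.056)
t=3.500: state=(-0.137, -1.381)
t=4.000: state=(-0.504, 0.032)
t=4.500: state=(-0.176, 1.059)
t=5.000: state=(0.284, 0.554)
t=5.500: state=(0.285, -0.499)
t=6.000: state=(-0.062, -0.687)
t=6.500: state=(-0.247, 0.013)
t=7.000: state=(-0.084, 0.524)
t=7.500: state=(0.142, 0.265)
t=8.000: state=(0.137, -0.256)
t=8.500: state=(-0.035, -0.334)
t=8.850: state=(-0.115, -0.101)
largest grid value and its neighbours: omega(2.020)=2.20082, omega(2.030)=2.20214, omega(2.040)=2.20205
parabola through these three points peaks at t≈2.034 with omega≈2.20228

max omega = 2.202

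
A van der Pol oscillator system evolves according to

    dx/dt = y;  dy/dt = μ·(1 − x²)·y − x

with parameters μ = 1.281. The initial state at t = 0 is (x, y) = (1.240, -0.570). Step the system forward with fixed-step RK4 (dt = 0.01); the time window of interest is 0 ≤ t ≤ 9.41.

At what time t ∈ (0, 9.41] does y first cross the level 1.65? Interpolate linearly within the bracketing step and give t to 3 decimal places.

t=0.000: state=(1.240, -0.570)
step 1 (dt=0.01): k1=(-0.570, -0.847), k2=(-0.574, -0.847), k3=(-0.574, -0.847), k4=(-0.578, -0.846); state += dt/6·(k1+2k2+2k3+k4)
t=0.010: state=(1.234, -0.578)
t=0.020: state=(1.228, -0.587)
t=0.030: state=(1.223, -0.595)
continuing one RK4 step at a time; state shown every 50 steps (Δt=0.5):
t=0.500: state=(0.843, -1.051)
t=1.000: state=(0.113, -1.989)
t=1.500: state=(-1.162, -2.707)
t=2.000: state=(-1.948, -0.399)
t=2.500: state=(-1.894, 0.391)
t=3.000: state=(-1.643, 0.594)
t=3.500: state=(-1.296, 0.814)
t=4.000: state=(-0.791, 1.274)
t=4.210: state=(-0.488, 1.636)
next step: t=4.220: state=(-0.471, 1.657) — y has crossed 1.65
linear interpolation between t=4.210 (1.63559) and t=4.220 (1.65663) → t≈4.217

t = 4.217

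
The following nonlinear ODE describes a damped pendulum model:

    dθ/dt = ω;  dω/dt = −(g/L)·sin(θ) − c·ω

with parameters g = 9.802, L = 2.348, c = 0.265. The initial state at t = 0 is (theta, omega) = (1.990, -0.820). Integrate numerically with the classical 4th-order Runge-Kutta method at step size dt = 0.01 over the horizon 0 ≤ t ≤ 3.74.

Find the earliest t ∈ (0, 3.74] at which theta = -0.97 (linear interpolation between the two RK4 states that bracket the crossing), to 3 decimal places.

t=0.000: state=(1.990, -0.820)
step 1 (dt=0.01): k1=(-0.820, -3.596), k2=(-0.838, -3.598), k3=(-0.838, -3.598), k4=(-0.856, -3.600); state += dt/6·(k1+2k2+2k3+k4)
t=0.010: state=(1.982, -0.856)
t=0.020: state=(1.973, -0.892)
t=0.030: state=(1.964, -0.928)
continuing one RK4 step at a time; state shown every 20 steps (Δt=0.2):
t=0.200: state=(1.753, -1.550)
t=0.400: state=(1.370, -2.278)
t=0.600: state=(0.850, -2.883)
t=0.800: state=(0.239, -3.151)
t=1.000: state=(-0.377, -2.928)
t=1.200: state=(-0.904, -2.288)
t=1.220: state=(-0.949, -2.209)
next step: t=1.230: state=(-0.971, -2.169) — theta has crossed -0.97
linear interpolation between t=1.220 (-0.94864) and t=1.230 (-0.97054) → t≈1.230

t = 1.230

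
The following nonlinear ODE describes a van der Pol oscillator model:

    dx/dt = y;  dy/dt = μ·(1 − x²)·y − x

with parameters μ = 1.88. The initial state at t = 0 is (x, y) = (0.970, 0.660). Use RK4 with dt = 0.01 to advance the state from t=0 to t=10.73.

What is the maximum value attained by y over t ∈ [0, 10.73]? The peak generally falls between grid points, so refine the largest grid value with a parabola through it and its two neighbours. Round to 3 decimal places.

t=0.000: state=(0.970, 0.660)
step 1 (dt=0.01): k1=(0.660, -0.897), k2=(0.656, -0.908), k3=(0.655, -0.908), k4=(0.651, -0.920); state += dt/6·(k1+2k2+2k3+k4)
t=0.010: state=(0.977, 0.651)
t=0.020: state=(0.983, 0.642)
t=0.030: state=(0.989, 0.632)
continuing one RK4 step at a time; state shown every 50 steps (Δt=0.5):
t=0.500: state=(1.158, 0.068)
t=1.000: state=(1.056, -0.453)
t=1.500: state=(0.694, -1.055)
t=2.000: state=(-0.155, -2.606)
t=2.500: state=(-1.670, -2.075)
t=3.000: state=(-1.966, 0.167)
t=3.500: state=(-1.814, 0.379)
t=4.000: state=(-1.602, 0.471)
t=4.500: state=(-1.333, 0.621)
t=5.000: state=(-0.949, 0.972)
t=5.500: state=(-0.240, 2.099)
t=6.000: state=(1.314, 3.355)
t=6.500: state=(2.019, 0.039)
t=7.000: state=(1.906, -0.343)
t=7.500: state=(1.713, -0.425)
t=8.000: state=(1.476, -0.534)
t=8.500: state=(1.161, -0.756)
t=9.000: state=(0.659, -1.366)
t=9.500: state=(-0.436, -3.290)
t=10.000: state=(-1.895, -1.186)
t=10.500: state=(-1.982, 0.261)
t=10.730: state=(-1.912, 0.339)
largest grid value and its neighbours: y(5.880)=3.66802, y(5.890)=3.67168, y(5.900)=3.67031
parabola through these three points peaks at t≈5.892 with y≈3.67181

max y = 3.672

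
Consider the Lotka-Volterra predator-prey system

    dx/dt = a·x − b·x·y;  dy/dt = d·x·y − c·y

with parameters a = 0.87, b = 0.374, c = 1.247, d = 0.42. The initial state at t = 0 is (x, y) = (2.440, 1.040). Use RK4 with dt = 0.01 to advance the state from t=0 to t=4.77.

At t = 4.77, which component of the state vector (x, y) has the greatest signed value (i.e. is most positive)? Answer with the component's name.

t=0.000: state=(2.440, 1.040)
step 1 (dt=0.01): k1=(1.174, -0.231), k2=(1.178, -0.228), k3=(1.178, -0.228), k4=(1.181, -0.225); state += dt/6·(k1+2k2+2k3+k4)
t=0.010: state=(2.452, 1.038)
t=0.020: state=(2.464, 1.035)
t=0.030: state=(2.476, 1.033)
continuing one RK4 step at a time; state shown every 20 steps (Δt=0.2):
t=0.200: state=(2.690, 1.005)
t=0.400: state=(2.971, 0.993)
t=0.600: state=(3.282, 1.006)
t=0.800: state=(3.618, 1.048)
t=1.000: state=(3.970, 1.123)
t=1.200: state=(4.327, 1.240)
t=1.400: state=(4.665, 1.410)
t=1.600: state=(4.954, 1.646)
t=1.800: state=(5.154, 1.963)
t=2.000: state=(5.220, 2.367)
t=2.200: state=(5.112, 2.851)
t=2.400: state=(4.820, 3.376)
t=2.600: state=(4.372, 3.874)
t=2.800: state=(3.835, 4.263)
t=3.000: state=(3.287, 4.479)
t=3.200: state=(2.792, 4.503)
t=3.400: state=(2.383, 4.359)
t=3.600: state=(2.066, 4.092)
t=3.800: state=(1.833, 3.754)
t=4.000: state=(1.670, 3.388)
t=4.200: state=(1.564, 3.023)
t=4.400: state=(1.504, 2.679)
t=4.600: state=(1.482, 2.366)
t=4.770: state=(1.490, 2.128)
compare at T: x=1.490, y=2.128

largest component: y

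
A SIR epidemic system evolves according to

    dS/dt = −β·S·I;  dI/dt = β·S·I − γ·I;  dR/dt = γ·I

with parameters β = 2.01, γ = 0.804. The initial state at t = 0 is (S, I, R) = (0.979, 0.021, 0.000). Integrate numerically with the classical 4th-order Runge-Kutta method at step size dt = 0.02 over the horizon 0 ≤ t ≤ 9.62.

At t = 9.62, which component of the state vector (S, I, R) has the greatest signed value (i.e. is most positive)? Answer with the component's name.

t=0.000: state=(0.979, 0.021, 0.000)
step 1 (dt=0.02): k1=(-0.041, 0.024, 0.017), k2=(-0.042, 0.025, 0.017), k3=(-0.042, 0.025, 0.017), k4=(-0.042, 0.025, 0.017); state += dt/6·(k1+2k2+2k3+k4)
t=0.020: state=(0.978, 0.021, 0.000)
t=0.040: state=(0.977, 0.022, 0.001)
t=0.060: state=(0.976, 0.023, 0.001)
continuing one RK4 step at a time; state shown every 25 steps (Δt=0.5):
t=0.500: state=(0.951, 0.037, 0.011)
t=1.000: state=(0.906, 0.063, 0.031)
t=1.500: state=(0.834, 0.102, 0.064)
t=2.000: state=(0.736, 0.150, 0.114)
t=2.500: state=(0.617, 0.198, 0.185)
t=3.000: state=(0.496, 0.232, 0.272)
t=3.500: state=(0.390, 0.242, 0.368)
t=4.000: state=(0.308, 0.229, 0.463)
t=4.500: state=(0.247, 0.202, 0.550)
t=5.000: state=(0.205, 0.170, 0.625)
t=5.500: state=(0.176, 0.137, 0.687)
t=6.000: state=(0.155, 0.109, 0.736)
t=6.500: state=(0.141, 0.084, 0.775)
t=7.000: state=(0.131, 0.065, 0.804)
t=7.500: state=(0.124, 0.049, 0.827)
t=8.000: state=(0.119, 0.037, 0.844)
t=8.500: state=(0.115, 0.028, 0.857)
t=9.000: state=(0.112, 0.021, 0.867)
t=9.500: state=(0.110, 0.016, 0.874)
t=9.620: state=(0.110, 0.015, 0.876)
compare at T: S=0.110, I=0.015, R=0.876

largest component: R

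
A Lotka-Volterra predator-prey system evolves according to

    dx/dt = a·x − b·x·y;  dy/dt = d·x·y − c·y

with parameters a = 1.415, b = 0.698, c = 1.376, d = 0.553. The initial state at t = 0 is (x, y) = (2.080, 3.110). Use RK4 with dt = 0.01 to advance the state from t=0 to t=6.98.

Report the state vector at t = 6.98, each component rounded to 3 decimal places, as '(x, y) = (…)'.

(x, y) = (2.594, 1.189)

t=0.000: state=(2.080, 3.110)
step 1 (dt=0.01): k1=(-1.572, -0.702), k2=(-1.561, -0.715), k3=(-1.561, -0.715), k4=(-1.550, -0.727); state += dt/6·(k1+2k2+2k3+k4)
t=0.010: state=(2.064, 3.103)
t=0.020: state=(2.049, 3.095)
t=0.030: state=(2.034, 3.088)
continuing one RK4 step at a time; state shown every 25 steps (Δt=0.25):
t=0.250: state=(1.755, 2.870)
t=0.500: state=(1.557, 2.554)
t=0.750: state=(1.461, 2.229)
t=1.000: state=(1.449, 1.930)
t=1.250: state=(1.507, 1.677)
t=1.500: state=(1.632, 1.476)
t=1.750: state=(1.821, 1.328)
t=2.000: state=(2.077, 1.231)
t=2.250: state=(2.397, 1.189)
t=2.500: state=(2.774, 1.204)
t=2.750: state=(3.182, 1.288)
t=3.000: state=(3.572, 1.458)
t=3.250: state=(3.859, 1.730)
t=3.500: state=(3.938, 2.109)
t=3.750: state=(3.737, 2.549)
t=4.000: state=(3.290, 2.944)
t=4.250: state=(2.741, 3.167)
t=4.500: state=(2.240, 3.165)
t=4.750: state=(1.863, 2.974)
t=5.000: state=(1.619, 2.679)
t=5.250: state=(1.487, 2.351)
t=5.500: state=(1.445, 2.039)
t=5.750: state=(1.477, 1.768)
t=6.000: state=(1.577, 1.547)
t=6.250: state=(1.741, 1.378)
t=6.500: state=(1.972, 1.262)
t=6.750: state=(2.268, 1.198)
t=6.980: state=(2.594, 1.189)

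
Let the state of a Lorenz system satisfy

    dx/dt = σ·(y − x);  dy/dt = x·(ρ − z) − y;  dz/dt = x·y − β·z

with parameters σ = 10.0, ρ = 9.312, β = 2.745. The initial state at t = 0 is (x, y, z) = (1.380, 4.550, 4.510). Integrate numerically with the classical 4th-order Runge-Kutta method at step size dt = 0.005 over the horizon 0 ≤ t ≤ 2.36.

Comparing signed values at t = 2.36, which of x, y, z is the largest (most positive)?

t=0.000: state=(1.380, 4.550, 4.510)
step 1 (dt=0.005): k1=(31.700, 2.077, -6.101), k2=(30.959, 2.474, -5.691), k3=(30.988, 2.463, -5.701), k4=(30.274, 2.852, -5.299); state += dt/6·(k1+2k2+2k3+k4)
t=0.005: state=(1.535, 4.562, 4.482)
t=0.010: state=(1.683, 4.578, 4.457)
t=0.015: state=(1.825, 4.598, 4.436)
continuing one RK4 step at a time; state shown every 20 steps (Δt=0.1):
t=0.100: state=(3.625, 5.339, 4.580)
t=0.200: state=(5.169, 6.583, 5.829)
t=0.300: state=(6.374, 7.276, 8.029)
t=0.400: state=(6.783, 6.643, 10.223)
t=0.500: state=(6.136, 5.081, 11.115)
t=0.600: state=(4.944, 3.744, 10.549)
t=0.700: state=(3.919, 3.115, 9.306)
t=0.800: state=(3.362, 3.042, 8.027)
t=0.900: state=(3.248, 3.322, 7.004)
t=1.000: state=(3.479, 3.855, 6.371)
t=1.100: state=(3.973, 4.570, 6.216)
t=1.200: state=(4.636, 5.339, 6.604)
t=1.300: state=(5.310, 5.912, 7.498)
t=1.400: state=(5.754, 6.003, 8.626)
t=1.500: state=(5.766, 5.543, 9.497)
t=1.600: state=(5.361, 4.821, 9.742)
t=1.700: state=(4.785, 4.220, 9.392)
t=1.800: state=(4.301, 3.920, 8.733)
t=1.900: state=(4.045, 3.915, 8.049)
t=2.000: state=(4.034, 4.134, 7.528)
t=2.100: state=(4.226, 4.500, 7.277)
t=2.200: state=(4.554, 4.918, 7.342)
t=2.300: state=(4.919, 5.265, 7.702)
t=2.360: state=(5.108, 5.383, 8.013)
compare at T: x=5.108, y=5.383, z=8.013

largest component: z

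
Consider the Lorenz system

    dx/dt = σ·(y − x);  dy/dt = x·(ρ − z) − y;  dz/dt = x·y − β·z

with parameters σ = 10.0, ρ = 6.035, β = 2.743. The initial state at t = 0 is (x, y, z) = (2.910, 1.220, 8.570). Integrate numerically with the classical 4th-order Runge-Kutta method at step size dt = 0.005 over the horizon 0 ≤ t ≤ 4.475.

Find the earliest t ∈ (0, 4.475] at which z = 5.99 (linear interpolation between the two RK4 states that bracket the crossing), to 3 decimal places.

t = 0.143

t=0.000: state=(2.910, 1.220, 8.570)
step 1 (dt=0.005): k1=(-16.900, -8.597, -19.957), k2=(-16.692, -8.325, -19.934), k3=(-16.691, -8.327, -19.931), k4=(-16.482, -8.062, -19.903); state += dt/6·(k1+2k2+2k3+k4)
t=0.005: state=(2.827, 1.178, 8.470)
t=0.010: state=(2.745, 1.139, 8.371)
t=0.015: state=(2.666, 1.103, 8.272)
t=0.140: state=(1.339, 0.710, 6.040)
next step: t=0.145: state=(1.308, 0.707, 5.962) — z has crossed 5.99
linear interpolation between t=0.140 (6.03952) and t=0.145 (5.96191) → t≈0.143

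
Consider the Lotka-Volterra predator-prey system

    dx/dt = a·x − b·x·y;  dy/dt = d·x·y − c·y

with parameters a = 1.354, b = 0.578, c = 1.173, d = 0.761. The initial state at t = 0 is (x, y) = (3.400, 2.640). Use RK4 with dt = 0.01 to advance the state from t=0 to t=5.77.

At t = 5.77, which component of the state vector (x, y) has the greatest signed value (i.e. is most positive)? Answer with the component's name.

largest component: y

t=0.000: state=(3.400, 2.640)
step 1 (dt=0.01): k1=(-0.585, 3.734), k2=(-0.621, 3.755), k3=(-0.621, 3.754), k4=(-0.657, 3.774); state += dt/6·(k1+2k2+2k3+k4)
t=0.010: state=(3.394, 2.678)
t=0.020: state=(3.387, 2.715)
t=0.030: state=(3.379, 2.754)
continuing one RK4 step at a time; state shown every 20 steps (Δt=0.2):
t=0.200: state=(3.138, 3.447)
t=0.400: state=(2.635, 4.239)
t=0.600: state=(2.044, 4.787)
t=0.800: state=(1.520, 4.958)
t=1.000: state=(1.131, 4.789)
t=1.200: state=(0.871, 4.404)
t=1.400: state=(0.705, 3.923)
t=1.600: state=(0.604, 3.426)
t=1.800: state=(0.548, 2.956)
t=2.000: state=(0.523, 2.536)
t=2.200: state=(0.523, 2.171)
t=2.400: state=(0.543, 1.862)
t=2.600: state=(0.583, 1.604)
t=2.800: state=(0.644, 1.392)
t=3.000: state=(0.726, 1.222)
t=3.200: state=(0.833, 1.088)
t=3.400: state=(0.969, 0.986)
t=3.600: state=(1.138, 0.915)
t=3.800: state=(1.346, 0.874)
t=4.000: state=(1.596, 0.864)
t=4.200: state=(1.892, 0.891)
t=4.400: state=(2.229, 0.963)
t=4.600: state=(2.596, 1.100)
t=4.800: state=(2.961, 1.328)
t=5.000: state=(3.265, 1.689)
t=5.200: state=(3.420, 2.227)
t=5.400: state=(3.329, 2.955)
t=5.600: state=(2.957, 3.782)
t=5.770: state=(2.486, 4.410)
compare at T: x=2.486, y=4.410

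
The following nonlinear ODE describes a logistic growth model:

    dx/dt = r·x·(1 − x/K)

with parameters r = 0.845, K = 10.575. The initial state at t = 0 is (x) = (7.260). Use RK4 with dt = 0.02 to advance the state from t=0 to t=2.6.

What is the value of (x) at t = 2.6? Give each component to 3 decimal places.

(x) = (10.064)

t=0.000: state=(7.260)
step 1 (dt=0.02): k1=(1.923), k2=(1.917), k3=(1.917), k4=(1.911); state += dt/6·(k1+2k2+2k3+k4)
t=0.020: state=(7.298)
t=0.040: state=(7.336)
t=0.060: state=(7.374)
continuing one RK4 step at a time; state shown every 5 steps (Δt=0.1):
t=0.100: state=(7.449)
t=0.200: state=(7.632)
t=0.300: state=(7.808)
t=0.400: state=(7.977)
t=0.500: state=(8.139)
t=0.600: state=(8.294)
t=0.700: state=(8.442)
t=0.800: state=(8.582)
t=0.900: state=(8.715)
t=1.000: state=(8.841)
t=1.100: state=(8.960)
t=1.200: state=(9.072)
t=1.300: state=(9.178)
t=1.400: state=(9.277)
t=1.500: state=(9.370)
t=1.600: state=(9.458)
t=1.700: state=(9.539)
t=1.800: state=(9.616)
t=1.900: state=(9.687)
t=2.000: state=(9.753)
t=2.100: state=(9.815)
t=2.200: state=(9.873)
t=2.300: state=(9.926)
t=2.400: state=(9.976)
t=2.500: state=(10.022)
t=2.600: state=(10.064)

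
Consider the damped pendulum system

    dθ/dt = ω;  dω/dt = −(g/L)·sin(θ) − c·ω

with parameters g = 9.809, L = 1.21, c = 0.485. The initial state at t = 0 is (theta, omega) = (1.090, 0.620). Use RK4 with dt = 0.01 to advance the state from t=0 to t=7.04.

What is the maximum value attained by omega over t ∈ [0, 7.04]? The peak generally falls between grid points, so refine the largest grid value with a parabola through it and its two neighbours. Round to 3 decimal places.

t=0.000: state=(1.090, 0.620)
step 1 (dt=0.01): k1=(0.620, -7.488), k2=(0.583, -7.482), k3=(0.583, -7.481), k4=(0.545, -7.474); state += dt/6·(k1+2k2+2k3+k4)
t=0.010: state=(1.096, 0.545)
t=0.020: state=(1.101, 0.471)
t=0.030: state=(1.105, 0.396)
continuing one RK4 step at a time; state shown every 25 steps (Δt=0.25):
t=0.250: state=(1.019, -1.143)
t=0.500: state=(0.561, -2.384)
t=0.750: state=(-0.082, -2.551)
t=1.000: state=(-0.616, -1.568)
t=1.250: state=(-0.825, -0.085)
t=1.500: state=(-0.671, 1.258)
t=1.750: state=(-0.249, 1.973)
t=2.000: state=(0.235, 1.742)
t=2.250: state=(0.559, 0.767)
t=2.500: state=(0.602, -0.407)
t=2.750: state=(0.380, -1.286)
t=3.000: state=(0.014, -1.513)
t=3.250: state=(-0.316, -1.030)
t=3.500: state=(-0.467, -0.149)
t=3.750: state=(-0.394, 0.694)
t=4.000: state=(-0.154, 1.142)
t=4.250: state=(0.129, 1.025)
t=4.500: state=(0.321, 0.457)
t=4.750: state=(0.346, -0.247)
t=5.000: state=(0.213, -0.762)
t=5.250: state=(-0.001, -0.878)
t=5.500: state=(-0.190, -0.580)
t=5.750: state=(-0.272, -0.054)
t=6.000: state=(-0.221, 0.435)
t=6.250: state=(-0.076, 0.673)
t=6.500: state=(0.088, 0.578)
t=6.750: state=(0.192, 0.230)
t=7.000: state=(0.197, -0.182)
t=7.040: state=(0.189, -0.240)
largest grid value and its neighbours: omega(1.800)=2.00502, omega(1.810)=2.00655, omega(1.820)=2.00647
parabola through these three points peaks at t≈1.814 with omega≈2.00671

max omega = 2.007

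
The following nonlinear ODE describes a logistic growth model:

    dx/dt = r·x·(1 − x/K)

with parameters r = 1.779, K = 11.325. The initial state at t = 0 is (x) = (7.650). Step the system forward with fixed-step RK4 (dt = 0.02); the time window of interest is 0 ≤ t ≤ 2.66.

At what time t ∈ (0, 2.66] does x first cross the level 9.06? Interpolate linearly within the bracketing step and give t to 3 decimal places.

t=0.000: state=(7.650)
step 1 (dt=0.02): k1=(4.416), k2=(4.388), k3=(4.389), k4=(4.360); state += dt/6·(k1+2k2+2k3+k4)
t=0.020: state=(7.738)
t=0.040: state=(7.824)
t=0.060: state=(7.910)
continuing one RK4 step at a time; state shown every 5 steps (Δt=0.1):
t=0.100: state=(8.077)
t=0.200: state=(8.473)
t=0.300: state=(8.836)
t=0.360: state=(9.037)
next step: t=0.380: state=(9.101) — x has crossed 9.06
linear interpolation between t=0.360 (9.03690) and t=0.380 (9.10117) → t≈0.367

t = 0.367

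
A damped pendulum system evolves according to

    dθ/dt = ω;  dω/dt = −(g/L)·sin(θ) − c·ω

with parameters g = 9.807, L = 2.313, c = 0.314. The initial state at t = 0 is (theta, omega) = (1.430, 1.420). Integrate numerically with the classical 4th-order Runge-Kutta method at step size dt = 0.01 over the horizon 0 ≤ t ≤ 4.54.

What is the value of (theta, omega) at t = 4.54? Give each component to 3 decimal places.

t=0.000: state=(1.430, 1.420)
step 1 (dt=0.01): k1=(1.420, -4.644), k2=(1.397, -4.641), k3=(1.397, -4.641), k4=(1.374, -4.637); state += dt/6·(k1+2k2+2k3+k4)
t=0.010: state=(1.444, 1.374)
t=0.020: state=(1.457, 1.327)
t=0.030: state=(1.471, 1.281)
continuing one RK4 step at a time; state shown every 20 steps (Δt=0.2):
t=0.200: state=(1.622, 0.513)
t=0.400: state=(1.639, -0.338)
t=0.600: state=(1.491, -1.138)
t=0.800: state=(1.188, -1.868)
t=1.000: state=(0.755, -2.431)
t=1.200: state=(0.238, -2.671)
t=1.400: state=(-0.285, -2.484)
t=1.600: state=(-0.731, -1.928)
t=1.800: state=(-1.043, -1.169)
t=2.000: state=(-1.195, -0.354)
t=2.200: state=(-1.186, 0.435)
t=2.400: state=(-1.026, 1.146)
t=2.600: state=(-0.737, 1.713)
t=2.800: state=(-0.357, 2.036)
t=3.000: state=(0.055, 2.033)
t=3.200: state=(0.434, 1.706)
t=3.400: state=(0.722, 1.147)
t=3.600: state=(0.886, 0.479)
t=3.800: state=(0.913, -0.199)
t=4.000: state=(0.810, -0.816)
t=4.200: state=(0.596, -1.301)
t=4.400: state=(0.304, -1.580)
t=4.540: state=(0.078, -1.621)

(theta, omega) = (0.078, -1.621)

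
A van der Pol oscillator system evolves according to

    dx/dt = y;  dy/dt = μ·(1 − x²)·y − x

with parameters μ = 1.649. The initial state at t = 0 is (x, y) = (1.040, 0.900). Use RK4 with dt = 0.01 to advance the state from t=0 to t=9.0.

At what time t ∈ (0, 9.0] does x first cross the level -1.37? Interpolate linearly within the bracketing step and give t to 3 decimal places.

t = 2.579

t=0.000: state=(1.040, 0.900)
step 1 (dt=0.01): k1=(0.900, -1.161), k2=(0.894, -1.179), k3=(0.894, -1.179), k4=(0.888, -1.196); state += dt/6·(k1+2k2+2k3+k4)
t=0.010: state=(1.049, 0.888)
t=0.020: state=(1.058, 0.876)
t=0.030: state=(1.066, 0.864)
continuing one RK4 step at a time; state shown every 50 steps (Δt=0.5):
t=0.500: state=(1.303, 0.133)
t=1.000: state=(1.218, -0.425)
t=1.500: state=(0.894, -0.897)
t=2.000: state=(0.236, -1.899)
t=2.500: state=(-1.132, -3.157)
t=2.570: state=(-1.345, -2.882)
next step: t=2.580: state=(-1.373, -2.829) — x has crossed -1.37
linear interpolation between t=2.570 (-1.34491) and t=2.580 (-1.37347) → t≈2.579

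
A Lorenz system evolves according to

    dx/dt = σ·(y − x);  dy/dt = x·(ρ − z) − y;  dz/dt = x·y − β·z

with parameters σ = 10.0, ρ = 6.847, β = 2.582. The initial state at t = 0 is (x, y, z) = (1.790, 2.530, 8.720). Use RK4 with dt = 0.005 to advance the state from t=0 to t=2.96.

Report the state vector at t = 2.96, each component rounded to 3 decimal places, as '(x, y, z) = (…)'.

(x, y, z) = (3.636, 3.639, 5.680)

t=0.000: state=(1.790, 2.530, 8.720)
step 1 (dt=0.005): k1=(7.400, -5.883, -17.986), k2=(7.068, -5.821, -17.850), k3=(7.078, -5.821, -17.853), k4=(6.755, -5.757, -17.719); state += dt/6·(k1+2k2+2k3+k4)
t=0.005: state=(1.825, 2.501, 8.631)
t=0.010: state=(1.858, 2.472, 8.543)
t=0.015: state=(1.887, 2.445, 8.456)
continuing one RK4 step at a time; state shown every 20 steps (Δt=0.1):
t=0.100: state=(2.081, 2.096, 7.136)
t=0.200: state=(2.030, 1.969, 5.877)
t=0.300: state=(2.018, 2.068, 4.895)
t=0.400: state=(2.139, 2.331, 4.182)
t=0.500: state=(2.403, 2.738, 3.736)
t=0.600: state=(2.805, 3.272, 3.577)
t=0.700: state=(3.328, 3.898, 3.738)
t=0.800: state=(3.921, 4.519, 4.244)
t=0.900: state=(4.479, 4.971, 5.057)
t=1.000: state=(4.851, 5.080, 6.001)
t=1.100: state=(4.909, 4.794, 6.782)
t=1.200: state=(4.647, 4.264, 7.153)
t=1.300: state=(4.204, 3.731, 7.077)
t=1.400: state=(3.756, 3.354, 6.697)
t=1.500: state=(3.425, 3.170, 6.195)
t=1.600: state=(3.251, 3.154, 5.707)
t=1.700: state=(3.226, 3.268, 5.319)
t=1.800: state=(3.325, 3.474, 5.080)
t=1.900: state=(3.513, 3.734, 5.010)
t=2.000: state=(3.752, 4.000, 5.112)
t=2.100: state=(3.993, 4.217, 5.358)
t=2.200: state=(4.183, 4.332, 5.687)
t=2.300: state=(4.279, 4.318, 6.014)
t=2.400: state=(4.262, 4.193, 6.252)
t=2.500: state=(4.152, 4.008, 6.351)
t=2.600: state=(3.991, 3.823, 6.308)
t=2.700: state=(3.831, 3.684, 6.162)
t=2.800: state=(3.709, 3.614, 5.968)
t=2.900: state=(3.645, 3.612, 5.776)
t=2.960: state=(3.636, 3.639, 5.680)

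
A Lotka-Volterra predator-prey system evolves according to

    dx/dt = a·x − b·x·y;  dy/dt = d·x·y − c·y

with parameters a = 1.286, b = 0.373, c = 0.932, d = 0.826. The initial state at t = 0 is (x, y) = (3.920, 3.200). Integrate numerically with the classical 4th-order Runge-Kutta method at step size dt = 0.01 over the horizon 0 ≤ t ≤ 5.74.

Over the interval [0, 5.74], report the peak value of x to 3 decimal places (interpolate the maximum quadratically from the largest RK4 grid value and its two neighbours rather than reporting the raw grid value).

t=0.000: state=(3.920, 3.200)
step 1 (dt=0.01): k1=(0.362, 7.379), k2=(0.308, 7.469), k3=(0.308, 7.469), k4=(0.253, 7.560); state += dt/6·(k1+2k2+2k3+k4)
t=0.010: state=(3.923, 3.275)
t=0.020: state=(3.925, 3.351)
t=0.030: state=(3.926, 3.430)
continuing one RK4 step at a time; state shown every 20 steps (Δt=0.2):
t=0.200: state=(3.745, 5.038)
t=0.400: state=(3.052, 7.377)
t=0.600: state=(2.102, 9.375)
t=0.800: state=(1.297, 10.263)
t=1.000: state=(0.781, 10.074)
t=1.200: state=(0.490, 9.265)
t=1.400: state=(0.330, 8.217)
t=1.600: state=(0.241, 7.144)
t=1.800: state=(0.190, 6.141)
t=2.000: state=(0.161, 5.245)
t=2.200: state=(0.145, 4.464)
t=2.400: state=(0.138, 3.791)
t=2.600: state=(0.137, 3.219)
t=2.800: state=(0.142, 2.733)
t=3.000: state=(0.152, 2.324)
t=3.200: state=(0.168, 1.980)
t=3.400: state=(0.189, 1.693)
t=3.600: state=(0.218, 1.453)
t=3.800: state=(0.255, 1.253)
t=4.000: state=(0.302, 1.089)
t=4.200: state=(0.362, 0.955)
t=4.400: state=(0.437, 0.846)
t=4.600: state=(0.533, 0.761)
t=4.800: state=(0.653, 0.696)
t=5.000: state=(0.803, 0.651)
t=5.200: state=(0.990, 0.626)
t=5.400: state=(1.223, 0.624)
t=5.600: state=(1.508, 0.648)
t=5.740: state=(1.744, 0.686)
largest grid value and its neighbours: x(0.020)=3.92505, x(0.030)=3.92590, x(0.040)=3.92558
parabola through these three points peaks at t≈0.032 with x≈3.92593

max x = 3.926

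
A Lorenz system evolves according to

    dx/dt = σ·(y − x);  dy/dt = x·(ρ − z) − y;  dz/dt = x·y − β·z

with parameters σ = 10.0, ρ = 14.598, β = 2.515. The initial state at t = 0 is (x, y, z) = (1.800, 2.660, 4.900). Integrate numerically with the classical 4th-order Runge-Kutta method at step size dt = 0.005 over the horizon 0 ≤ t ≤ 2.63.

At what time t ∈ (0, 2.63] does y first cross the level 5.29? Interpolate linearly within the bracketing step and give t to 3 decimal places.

t=0.000: state=(1.800, 2.660, 4.900)
step 1 (dt=0.005): k1=(8.600, 14.796, -7.536), k2=(8.755, 15.002, -7.364), k3=(8.756, 15.005, -7.363), k4=(8.912, 15.214, -7.188); state += dt/6·(k1+2k2+2k3+k4)
t=0.005: state=(1.844, 2.735, 4.863)
t=0.010: state=(1.889, 2.812, 4.828)
t=0.015: state=(1.936, 2.891, 4.795)
continuing one RK4 step at a time; state shown every 20 steps (Δt=0.1):
t=0.100: state=(3.015, 4.637, 4.582)
t=0.120: state=(3.358, 5.174, 4.662)
next step: t=0.125: state=(3.450, 5.317, 4.693) — y has crossed 5.29
linear interpolation between t=0.120 (5.17438) and t=0.125 (5.31700) → t≈0.124

t = 0.124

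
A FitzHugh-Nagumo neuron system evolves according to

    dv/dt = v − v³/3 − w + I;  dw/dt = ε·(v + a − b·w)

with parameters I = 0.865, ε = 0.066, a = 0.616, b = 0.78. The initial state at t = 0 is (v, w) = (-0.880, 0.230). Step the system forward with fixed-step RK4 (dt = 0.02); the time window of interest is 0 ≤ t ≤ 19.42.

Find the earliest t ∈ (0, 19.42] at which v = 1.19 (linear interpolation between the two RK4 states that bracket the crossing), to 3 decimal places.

t=0.000: state=(-0.880, 0.230)
step 1 (dt=0.02): k1=(-0.018, -0.029), k2=(-0.018, -0.029), k3=(-0.018, -0.029), k4=(-0.017, -0.029); state += dt/6·(k1+2k2+2k3+k4)
t=0.020: state=(-0.880, 0.229)
t=0.040: state=(-0.881, 0.229)
t=0.060: state=(-0.881, 0.228)
continuing one RK4 step at a time; state shown every 50 steps (Δt=1):
t=1.000: state=(-0.884, 0.201)
t=2.000: state=(-0.858, 0.174)
t=3.000: state=(-0.795, 0.152)
t=4.000: state=(-0.679, 0.136)
t=5.000: state=(-0.461, 0.132)
t=6.000: state=(0.021, 0.148)
t=7.000: state=(1.126, 0.214)
t=7.040: state=(1.177, 0.218)
next step: t=7.060: state=(1.203, 0.221) — v has crossed 1.19
linear interpolation between t=7.040 (1.17723) and t=7.060 (1.20271) → t≈7.050

t = 7.050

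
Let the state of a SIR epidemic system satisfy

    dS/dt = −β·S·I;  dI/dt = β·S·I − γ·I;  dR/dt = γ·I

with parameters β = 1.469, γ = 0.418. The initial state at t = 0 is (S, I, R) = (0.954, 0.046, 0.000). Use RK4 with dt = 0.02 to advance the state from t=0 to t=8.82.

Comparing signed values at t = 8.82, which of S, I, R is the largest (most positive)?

t=0.000: state=(0.954, 0.046, 0.000)
step 1 (dt=0.02): k1=(-0.064, 0.045, 0.019), k2=(-0.065, 0.046, 0.019), k3=(-0.065, 0.046, 0.019), k4=(-0.066, 0.046, 0.020); state += dt/6·(k1+2k2+2k3+k4)
t=0.020: state=(0.953, 0.047, 0.000)
t=0.040: state=(0.951, 0.048, 0.001)
t=0.060: state=(0.950, 0.049, 0.001)
continuing one RK4 step at a time; state shown every 25 steps (Δt=0.5):
t=0.500: state=(0.913, 0.074, 0.012)
t=1.000: state=(0.853, 0.115, 0.032)
t=1.500: state=(0.769, 0.170, 0.062)
t=2.000: state=(0.663, 0.234, 0.104)
t=2.500: state=(0.546, 0.295, 0.159)
t=3.000: state=(0.431, 0.343, 0.226)
t=3.500: state=(0.332, 0.368, 0.301)
t=4.000: state=(0.253, 0.369, 0.378)
t=4.500: state=(0.194, 0.353, 0.454)
t=5.000: state=(0.151, 0.324, 0.525)
t=5.500: state=(0.120, 0.291, 0.589)
t=6.000: state=(0.099, 0.255, 0.646)
t=6.500: state=(0.083, 0.221, 0.696)
t=7.000: state=(0.071, 0.190, 0.739)
t=7.500: state=(0.062, 0.162, 0.776)
t=8.000: state=(0.056, 0.137, 0.807)
t=8.500: state=(0.051, 0.116, 0.833)
t=8.820: state=(0.048, 0.104, 0.848)
compare at T: S=0.048, I=0.104, R=0.848

largest component: R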